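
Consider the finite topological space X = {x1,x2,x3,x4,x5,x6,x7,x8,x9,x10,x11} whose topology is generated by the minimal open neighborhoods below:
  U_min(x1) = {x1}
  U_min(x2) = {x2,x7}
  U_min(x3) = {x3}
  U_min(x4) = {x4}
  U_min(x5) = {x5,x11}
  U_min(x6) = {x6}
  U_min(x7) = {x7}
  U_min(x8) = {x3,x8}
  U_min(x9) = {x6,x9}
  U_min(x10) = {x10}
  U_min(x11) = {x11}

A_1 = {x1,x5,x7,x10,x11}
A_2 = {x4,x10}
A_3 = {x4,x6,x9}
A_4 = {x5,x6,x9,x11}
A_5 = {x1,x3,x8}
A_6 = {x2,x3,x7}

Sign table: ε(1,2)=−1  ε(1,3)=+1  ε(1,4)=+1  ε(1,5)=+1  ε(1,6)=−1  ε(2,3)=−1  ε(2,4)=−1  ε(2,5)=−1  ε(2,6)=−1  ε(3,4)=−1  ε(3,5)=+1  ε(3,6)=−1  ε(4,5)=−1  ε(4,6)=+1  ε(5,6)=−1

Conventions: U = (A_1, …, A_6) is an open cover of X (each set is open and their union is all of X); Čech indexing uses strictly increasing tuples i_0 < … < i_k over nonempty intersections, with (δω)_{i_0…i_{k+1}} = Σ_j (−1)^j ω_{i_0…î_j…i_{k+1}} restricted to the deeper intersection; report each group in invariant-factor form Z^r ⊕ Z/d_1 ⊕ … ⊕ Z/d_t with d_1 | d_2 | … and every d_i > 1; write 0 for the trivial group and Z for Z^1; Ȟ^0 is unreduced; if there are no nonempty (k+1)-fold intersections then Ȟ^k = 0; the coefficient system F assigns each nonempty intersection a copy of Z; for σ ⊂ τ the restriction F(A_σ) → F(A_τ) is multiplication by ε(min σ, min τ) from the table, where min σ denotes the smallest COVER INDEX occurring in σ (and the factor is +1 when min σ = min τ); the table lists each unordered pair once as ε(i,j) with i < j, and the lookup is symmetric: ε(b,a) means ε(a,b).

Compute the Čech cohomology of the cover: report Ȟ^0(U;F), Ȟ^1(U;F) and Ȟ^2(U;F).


nerve of the cover:
  A12={x10} A14={x5,x11} A15={x1} A16={x7} A23={x4} A34={x6,x9} A56={x3}
C dims 6,7; δ0: rk 6, SNF 1^5·2
Ȟ^0 = (6 − 6) − 0 = 0, so Ȟ^0 ≅ 0
Ȟ^1 = (7 − 0) − 6 = 1 plus torsion [2], so Ȟ^1 ≅ Z ⊕ Z/2
Ȟ^2 = (0 − 0) − 0 = 0, so Ȟ^2 ≅ 0

Ȟ^0 = 0,  Ȟ^1 = Z ⊕ Z/2,  Ȟ^2 = 0


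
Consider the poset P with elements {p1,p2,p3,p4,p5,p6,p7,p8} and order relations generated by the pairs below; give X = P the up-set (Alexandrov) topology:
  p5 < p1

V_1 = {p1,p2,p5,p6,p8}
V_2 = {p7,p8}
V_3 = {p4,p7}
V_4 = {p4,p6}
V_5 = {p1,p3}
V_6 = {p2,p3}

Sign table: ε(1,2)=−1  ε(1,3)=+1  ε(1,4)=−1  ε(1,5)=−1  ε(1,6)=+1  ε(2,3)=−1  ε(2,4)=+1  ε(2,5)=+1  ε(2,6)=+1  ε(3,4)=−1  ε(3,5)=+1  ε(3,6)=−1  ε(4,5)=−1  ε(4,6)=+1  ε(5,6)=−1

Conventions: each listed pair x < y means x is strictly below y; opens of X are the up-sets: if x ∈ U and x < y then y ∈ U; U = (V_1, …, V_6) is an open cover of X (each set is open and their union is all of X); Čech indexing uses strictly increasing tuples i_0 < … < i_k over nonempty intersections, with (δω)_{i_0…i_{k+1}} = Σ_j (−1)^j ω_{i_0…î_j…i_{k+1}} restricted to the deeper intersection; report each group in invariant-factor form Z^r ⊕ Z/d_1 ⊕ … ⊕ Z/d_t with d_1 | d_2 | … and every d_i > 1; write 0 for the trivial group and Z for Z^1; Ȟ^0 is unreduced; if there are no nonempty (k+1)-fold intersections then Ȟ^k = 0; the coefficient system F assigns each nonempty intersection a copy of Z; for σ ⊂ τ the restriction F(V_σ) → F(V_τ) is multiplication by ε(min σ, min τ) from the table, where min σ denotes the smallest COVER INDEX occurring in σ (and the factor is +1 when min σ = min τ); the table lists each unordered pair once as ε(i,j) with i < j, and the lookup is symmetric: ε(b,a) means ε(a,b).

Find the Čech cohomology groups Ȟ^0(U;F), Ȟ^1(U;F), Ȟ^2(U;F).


Ȟ^0 ≅ Z, Ȟ^1 ≅ Z^2 and Ȟ^2 ≅ 0

intersection data:
  V12={p8} V14={p6} V15={p1} V16={p2} V23={p7} V34={p4} V56={p3}
C dims 6,7; δ0: rk 5, SNF 1^5
Ȟ^0 = (6 − 5) − 0 = 1, so Ȟ^0 ≅ Z
Ȟ^1 = (7 − 0) − 5 = 2, so Ȟ^1 ≅ Z^2
Ȟ^2 = (0 − 0) − 0 = 0, so Ȟ^2 ≅ 0


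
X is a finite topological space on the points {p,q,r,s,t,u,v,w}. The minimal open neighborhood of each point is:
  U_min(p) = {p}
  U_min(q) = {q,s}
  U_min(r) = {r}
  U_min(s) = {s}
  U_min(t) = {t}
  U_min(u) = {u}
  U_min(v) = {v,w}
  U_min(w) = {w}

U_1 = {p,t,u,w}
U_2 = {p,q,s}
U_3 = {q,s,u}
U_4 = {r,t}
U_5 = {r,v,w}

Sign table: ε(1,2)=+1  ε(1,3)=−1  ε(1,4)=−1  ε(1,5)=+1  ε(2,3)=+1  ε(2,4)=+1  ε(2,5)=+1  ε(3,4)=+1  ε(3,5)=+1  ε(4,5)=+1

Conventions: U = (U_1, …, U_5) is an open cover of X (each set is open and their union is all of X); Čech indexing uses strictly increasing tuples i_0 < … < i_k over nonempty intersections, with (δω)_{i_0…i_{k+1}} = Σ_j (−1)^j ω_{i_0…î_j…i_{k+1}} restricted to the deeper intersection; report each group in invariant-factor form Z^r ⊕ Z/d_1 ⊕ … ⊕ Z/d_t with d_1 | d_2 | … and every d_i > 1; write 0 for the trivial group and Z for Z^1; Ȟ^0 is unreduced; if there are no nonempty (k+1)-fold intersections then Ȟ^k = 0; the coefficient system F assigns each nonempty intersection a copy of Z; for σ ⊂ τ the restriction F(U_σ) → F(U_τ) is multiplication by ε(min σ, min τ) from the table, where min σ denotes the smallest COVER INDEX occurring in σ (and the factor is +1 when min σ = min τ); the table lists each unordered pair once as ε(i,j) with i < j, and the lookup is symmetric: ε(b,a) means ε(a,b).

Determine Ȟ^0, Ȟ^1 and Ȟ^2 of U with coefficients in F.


nonempty intersections:
  U12={p} U13={u} U14={t} U15={w} U23={q,s} U45={r}
C dims 5,6; δ0: rk 5, SNF 1^4·2
Ȟ^0: (5−5)−0=0 ⇒ 0
Ȟ^1: (6−0)−5=1 plus torsion [2] ⇒ Z ⊕ Z/2
Ȟ^2: (0−0)−0=0 ⇒ 0

Ȟ^0(U;F) ≅ 0; Ȟ^1(U;F) ≅ Z ⊕ Z/2; Ȟ^2(U;F) ≅ 0


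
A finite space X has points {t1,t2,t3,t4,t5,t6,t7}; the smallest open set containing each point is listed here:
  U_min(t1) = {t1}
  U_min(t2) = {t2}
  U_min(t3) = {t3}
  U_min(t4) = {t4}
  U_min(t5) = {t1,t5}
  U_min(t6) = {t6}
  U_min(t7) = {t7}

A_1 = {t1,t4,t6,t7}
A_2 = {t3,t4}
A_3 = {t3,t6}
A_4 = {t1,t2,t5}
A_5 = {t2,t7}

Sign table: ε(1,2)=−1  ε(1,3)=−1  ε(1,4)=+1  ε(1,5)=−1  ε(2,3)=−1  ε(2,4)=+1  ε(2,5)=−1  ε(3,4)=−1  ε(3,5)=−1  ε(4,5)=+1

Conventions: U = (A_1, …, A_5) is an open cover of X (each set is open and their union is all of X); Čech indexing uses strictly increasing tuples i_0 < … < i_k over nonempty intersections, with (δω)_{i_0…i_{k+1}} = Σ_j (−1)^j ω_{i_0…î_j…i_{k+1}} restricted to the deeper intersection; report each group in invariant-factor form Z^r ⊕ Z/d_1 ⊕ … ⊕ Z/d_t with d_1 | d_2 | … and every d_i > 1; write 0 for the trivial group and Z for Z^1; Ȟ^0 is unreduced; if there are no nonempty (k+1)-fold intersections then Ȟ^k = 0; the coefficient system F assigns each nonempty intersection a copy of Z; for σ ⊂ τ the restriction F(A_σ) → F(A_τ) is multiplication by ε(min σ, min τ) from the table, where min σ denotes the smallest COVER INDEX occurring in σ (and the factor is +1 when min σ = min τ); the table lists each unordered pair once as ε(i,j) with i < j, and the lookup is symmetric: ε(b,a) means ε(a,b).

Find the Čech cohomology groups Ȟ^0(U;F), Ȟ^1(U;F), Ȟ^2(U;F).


nonempty overlaps:
  A12={t4} A13={t6} A14={t1} A15={t7} A23={t3} A45={t2}
C dims 5,6; δ0: rk 5, SNF 1^4·2
degree 0: 5−5−0 = 0 → Ȟ^0 ≅ 0
degree 1: 6−0−5 = 1 plus torsion [2] → Ȟ^1 ≅ Z ⊕ Z/2
degree 2: 0−0−0 = 0 → Ȟ^2 ≅ 0

Ȟ^0(U;F) ≅ 0; Ȟ^1(U;F) ≅ Z ⊕ Z/2; Ȟ^2(U;F) ≅ 0


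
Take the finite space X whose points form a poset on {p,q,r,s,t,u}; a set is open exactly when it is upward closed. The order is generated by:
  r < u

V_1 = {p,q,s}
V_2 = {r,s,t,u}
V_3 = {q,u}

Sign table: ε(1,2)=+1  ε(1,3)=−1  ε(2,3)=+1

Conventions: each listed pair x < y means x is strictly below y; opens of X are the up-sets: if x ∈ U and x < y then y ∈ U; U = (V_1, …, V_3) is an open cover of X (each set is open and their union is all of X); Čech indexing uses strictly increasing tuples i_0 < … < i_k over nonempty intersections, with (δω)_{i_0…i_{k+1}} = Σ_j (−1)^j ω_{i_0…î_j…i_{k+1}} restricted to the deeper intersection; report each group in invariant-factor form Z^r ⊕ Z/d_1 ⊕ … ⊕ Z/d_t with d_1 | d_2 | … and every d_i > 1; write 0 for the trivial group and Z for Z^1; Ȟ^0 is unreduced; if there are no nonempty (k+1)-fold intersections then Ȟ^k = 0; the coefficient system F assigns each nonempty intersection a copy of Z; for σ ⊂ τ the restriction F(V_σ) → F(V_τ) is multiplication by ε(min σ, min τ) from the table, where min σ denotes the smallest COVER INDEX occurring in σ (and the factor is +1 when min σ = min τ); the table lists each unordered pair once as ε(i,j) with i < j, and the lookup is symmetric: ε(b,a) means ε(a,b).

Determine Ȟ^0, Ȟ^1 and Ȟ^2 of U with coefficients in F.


intersection data:
  V12={s} V13={q} V23={u}
C dims 3,3; δ0: rk 3, SNF 1^2·2
Ȟ^0 = (3 − 3) − 0 = 0, so Ȟ^0 ≅ 0
Ȟ^1 = (3 − 0) − 3 = 0 plus torsion [2], so Ȟ^1 ≅ Z/2
Ȟ^2 = (0 − 0) − 0 = 0, so Ȟ^2 ≅ 0

Ȟ^0 ≅ 0, Ȟ^1 ≅ Z/2 and Ȟ^2 ≅ 0


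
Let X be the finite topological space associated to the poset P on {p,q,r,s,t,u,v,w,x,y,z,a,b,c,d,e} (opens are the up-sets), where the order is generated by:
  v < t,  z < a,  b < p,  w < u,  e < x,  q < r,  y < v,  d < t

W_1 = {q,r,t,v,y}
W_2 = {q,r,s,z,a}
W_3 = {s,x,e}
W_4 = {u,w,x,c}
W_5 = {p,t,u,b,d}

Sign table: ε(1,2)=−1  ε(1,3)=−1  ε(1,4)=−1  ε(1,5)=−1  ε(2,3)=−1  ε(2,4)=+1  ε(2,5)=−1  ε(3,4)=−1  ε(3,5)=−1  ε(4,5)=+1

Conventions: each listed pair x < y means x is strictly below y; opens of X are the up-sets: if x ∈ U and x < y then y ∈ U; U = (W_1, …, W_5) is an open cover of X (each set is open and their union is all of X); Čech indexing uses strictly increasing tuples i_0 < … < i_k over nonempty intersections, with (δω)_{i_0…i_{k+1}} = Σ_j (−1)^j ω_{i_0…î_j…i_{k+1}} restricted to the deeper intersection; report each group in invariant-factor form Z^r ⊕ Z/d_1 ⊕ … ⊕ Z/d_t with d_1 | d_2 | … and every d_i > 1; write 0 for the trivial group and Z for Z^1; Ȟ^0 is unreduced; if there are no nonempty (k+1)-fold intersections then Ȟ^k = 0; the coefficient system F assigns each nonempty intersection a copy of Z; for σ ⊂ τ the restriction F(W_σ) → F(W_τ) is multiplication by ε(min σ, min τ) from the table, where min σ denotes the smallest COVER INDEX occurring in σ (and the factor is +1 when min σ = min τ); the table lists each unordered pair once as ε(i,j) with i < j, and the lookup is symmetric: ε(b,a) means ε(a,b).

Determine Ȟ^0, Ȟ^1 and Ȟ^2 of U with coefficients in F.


cover nerve:
  W12={q,r} W15={t} W23={s} W34={x} W45={u}
C dims 5,5; δ0: rk 4, SNF 1^4
Ȟ^0: (5−4)−0=1 ⇒ Z
Ȟ^1: (5−0)−4=1 ⇒ Z
Ȟ^2: (0−0)−0=0 ⇒ 0

Ȟ^0 ≅ Z,  Ȟ^1 ≅ Z,  Ȟ^2 ≅ 0


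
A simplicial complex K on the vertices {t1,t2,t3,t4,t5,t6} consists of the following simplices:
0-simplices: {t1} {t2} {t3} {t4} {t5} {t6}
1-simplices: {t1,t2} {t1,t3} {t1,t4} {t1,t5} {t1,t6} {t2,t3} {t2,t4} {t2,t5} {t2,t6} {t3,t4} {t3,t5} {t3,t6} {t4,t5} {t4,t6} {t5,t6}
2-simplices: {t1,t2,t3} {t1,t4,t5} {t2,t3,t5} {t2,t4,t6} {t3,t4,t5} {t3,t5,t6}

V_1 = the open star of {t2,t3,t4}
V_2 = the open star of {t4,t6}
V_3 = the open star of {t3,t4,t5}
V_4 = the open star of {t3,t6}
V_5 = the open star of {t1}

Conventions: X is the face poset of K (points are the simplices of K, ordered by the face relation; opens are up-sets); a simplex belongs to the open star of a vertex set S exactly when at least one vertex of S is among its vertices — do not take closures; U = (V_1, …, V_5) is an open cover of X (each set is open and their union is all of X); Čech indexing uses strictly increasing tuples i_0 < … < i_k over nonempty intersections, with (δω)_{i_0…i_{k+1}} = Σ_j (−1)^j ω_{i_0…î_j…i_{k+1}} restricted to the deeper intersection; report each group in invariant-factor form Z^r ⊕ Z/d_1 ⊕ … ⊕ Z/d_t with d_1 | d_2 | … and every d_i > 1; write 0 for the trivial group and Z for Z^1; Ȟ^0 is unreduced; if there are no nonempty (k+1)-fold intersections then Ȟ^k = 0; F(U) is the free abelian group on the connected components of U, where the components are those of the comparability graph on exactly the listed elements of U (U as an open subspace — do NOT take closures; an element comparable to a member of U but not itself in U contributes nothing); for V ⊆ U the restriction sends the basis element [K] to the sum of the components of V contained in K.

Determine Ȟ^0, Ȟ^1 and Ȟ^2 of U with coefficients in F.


Ȟ^0 ≅ Z,  Ȟ^1 ≅ Z^3,  Ȟ^2 ≅ 0

nonempty overlaps:
  V1={{t2},{t3},{t4},{t1,t2},{t1,t3},{t1,t4},{t2,t3},{t2,t4},{t2,t5},{t2,t6},{t3,t4},{t3,t5},{t3,t6},{t4,t5},{t4,t6},{t1,t2,t3},{t1,t4,t5},{t2,t3,t5},{t2,t4,t6},{t3,t4,t5},{t3,t5,t6}} V2={{t4},{t6},{t1,t4},{t1,t6},{t2,t4},{t2,t6},{t3,t4},{t3,t6},{t4,t5},{t4,t6},{t5,t6},{t1,t4,t5},{t2,t4,t6},{t3,t4,t5},{t3,t5,t6}} V3={{t3},{t4},{t5},{t1,t3},{t1,t4},{t1,t5},{t2,t3},{t2,t4},{t2,t5},{t3,t4},{t3,t5},{t3,t6},{t4,t5},{t4,t6},{t5,t6},{t1,t2,t3},{t1,t4,t5},{t2,t3,t5},{t2,t4,t6},{t3,t4,t5},{t3,t5,t6}} V4={{t3},{t6},{t1,t3},{t1,t6},{t2,t3},{t2,t6},{t3,t4},{t3,t5},{t3,t6},{t4,t6},{t5,t6},{t1,t2,t3},{t2,t3,t5},{t2,t4,t6},{t3,t4,t5},{t3,t5,t6}} V5={{t1},{t1,t2},{t1,t3},{t1,t4},{t1,t5},{t1,t6},{t1,t2,t3},{t1,t4,t5}}
  V12={{t4},{t1,t4},{t2,t4},{t2,t6},{t3,t4},{t3,t6},{t4,t5},{t4,t6},{t1,t4,t5},{t2,t4,t6},{t3,t4,t5},{t3,t5,t6}} V13={{t3},{t4},{t1,t3},{t1,t4},{t2,t3},{t2,t4},{t2,t5},{t3,t4},{t3,t5},{t3,t6},{t4,t5},{t4,t6},{t1,t2,t3},{t1,t4,t5},{t2,t3,t5},{t2,t4,t6},{t3,t4,t5},{t3,t5,t6}} V14={{t3},{t1,t3},{t2,t3},{t2,t6},{t3,t4},{t3,t5},{t3,t6},{t4,t6},{t1,t2,t3},{t2,t3,t5},{t2,t4,t6},{t3,t4,t5},{t3,t5,t6}} V15={{t1,t2},{t1,t3},{t1,t4},{t1,t2,t3},{t1,t4,t5}} V23={{t4},{t1,t4},{t2,t4},{t3,t4},{t3,t6},{t4,t5},{t4,t6},{t5,t6},{t1,t4,t5},{t2,t4,t6},{t3,t4,t5},{t3,t5,t6}} V24={{t6},{t1,t6},{t2,t6},{t3,t4},{t3,t6},{t4,t6},{t5,t6},{t2,t4,t6},{t3,t4,t5},{t3,t5,t6}} V25={{t1,t4},{t1,t6},{t1,t4,t5}} V34={{t3},{t1,t3},{t2,t3},{t3,t4},{t3,t5},{t3,t6},{t4,t6},{t5,t6},{t1,t2,t3},{t2,t3,t5},{t2,t4,t6},{t3,t4,t5},{t3,t5,t6}} V35={{t1,t3},{t1,t4},{t1,t5},{t1,t2,t3},{t1,t4,t5}} V45={{t1,t3},{t1,t6},{t1,t2,t3}}
  V123={{t4},{t1,t4},{t2,t4},{t3,t4},{t3,t6},{t4,t5},{t4,t6},{t1,t4,t5},{t2,t4,t6},{t3,t4,t5},{t3,t5,t6}} V124={{t2,t6},{t3,t4},{t3,t6},{t4,t6},{t2,t4,t6},{t3,t4,t5},{t3,t5,t6}} V125={{t1,t4},{t1,t4,t5}} V134={{t3},{t1,t3},{t2,t3},{t3,t4},{t3,t5},{t3,t6},{t4,t6},{t1,t2,t3},{t2,t3,t5},{t2,t4,t6},{t3,t4,t5},{t3,t5,t6}} V135={{t1,t3},{t1,t4},{t1,t2,t3},{t1,t4,t5}} V145={{t1,t3},{t1,t2,t3}} V234={{t3,t4},{t3,t6},{t4,t6},{t5,t6},{t2,t4,t6},{t3,t4,t5},{t3,t5,t6}} V235={{t1,t4},{t1,t4,t5}} V245={{t1,t6}} V345={{t1,t3},{t1,t2,t3}}
  V1234={{t3,t4},{t3,t6},{t4,t6},{t2,t4,t6},{t3,t4,t5},{t3,t5,t6}} V1235={{t1,t4},{t1,t4,t5}} V1345={{t1,t3},{t1,t2,t3}}
components per intersection:
  V1: {{t2},{t3},{t4},{t1,t2},{t1,t3},{t1,t4},{t2,t3},{t2,t4},{t2,t5},{t2,t6},{t3,t4},{t3,t5},{t3,t6},{t4,t5},{t4,t6},{t1,t2,t3},{t1,t4,t5},{t2,t3,t5},{t2,t4,t6},{t3,t4,t5},{t3,t5,t6}}
  V2: {{t4},{t6},{t1,t4},{t1,t6},{t2,t4},{t2,t6},{t3,t4},{t3,t6},{t4,t5},{t4,t6},{t5,t6},{t1,t4,t5},{t2,t4,t6},{t3,t4,t5},{t3,t5,t6}}
  V3: {{t3},{t4},{t5},{t1,t3},{t1,t4},{t1,t5},{t2,t3},{t2,t4},{t2,t5},{t3,t4},{t3,t5},{t3,t6},{t4,t5},{t4,t6},{t5,t6},{t1,t2,t3},{t1,t4,t5},{t2,t3,t5},{t2,t4,t6},{t3,t4,t5},{t3,t5,t6}}
  V4: {{t3},{t6},{t1,t3},{t1,t6},{t2,t3},{t2,t6},{t3,t4},{t3,t5},{t3,t6},{t4,t6},{t5,t6},{t1,t2,t3},{t2,t3,t5},{t2,t4,t6},{t3,t4,t5},{t3,t5,t6}}
  V5: {{t1},{t1,t2},{t1,t3},{t1,t4},{t1,t5},{t1,t6},{t1,t2,t3},{t1,t4,t5}}
  V12: {{t4},{t1,t4},{t2,t4},{t2,t6},{t3,t4},{t4,t5},{t4,t6},{t1,t4,t5},{t2,t4,t6},{t3,t4,t5}} {{t3,t6},{t3,t5,t6}}
  V13: {{t3},{t4},{t1,t3},{t1,t4},{t2,t3},{t2,t4},{t2,t5},{t3,t4},{t3,t5},{t3,t6},{t4,t5},{t4,t6},{t1,t2,t3},{t1,t4,t5},{t2,t3,t5},{t2,t4,t6},{t3,t4,t5},{t3,t5,t6}}
  V14: {{t3},{t1,t3},{t2,t3},{t3,t4},{t3,t5},{t3,t6},{t1,t2,t3},{t2,t3,t5},{t3,t4,t5},{t3,t5,t6}} {{t2,t6},{t4,t6},{t2,t4,t6}}
  V15: {{t1,t2},{t1,t3},{t1,t2,t3}} {{t1,t4},{t1,t4,t5}}
  V23: {{t4},{t1,t4},{t2,t4},{t3,t4},{t4,t5},{t4,t6},{t1,t4,t5},{t2,t4,t6},{t3,t4,t5}} {{t3,t6},{t5,t6},{t3,t5,t6}}
  V24: {{t6},{t1,t6},{t2,t6},{t3,t6},{t4,t6},{t5,t6},{t2,t4,t6},{t3,t5,t6}} {{t3,t4},{t3,t4,t5}}
  V25: {{t1,t4},{t1,t4,t5}} {{t1,t6}}
  V34: {{t3},{t1,t3},{t2,t3},{t3,t4},{t3,t5},{t3,t6},{t5,t6},{t1,t2,t3},{t2,t3,t5},{t3,t4,t5},{t3,t5,t6}} {{t4,t6},{t2,t4,t6}}
  V35: {{t1,t3},{t1,t2,t3}} {{t1,t4},{t1,t5},{t1,t4,t5}}
  V45: {{t1,t3},{t1,t2,t3}} {{t1,t6}}
  V123: {{t4},{t1,t4},{t2,t4},{t3,t4},{t4,t5},{t4,t6},{t1,t4,t5},{t2,t4,t6},{t3,t4,t5}} {{t3,t6},{t3,t5,t6}}
  V124: {{t2,t6},{t4,t6},{t2,t4,t6}} {{t3,t4},{t3,t4,t5}} {{t3,t6},{t3,t5,t6}}
  V125: {{t1,t4},{t1,t4,t5}}
  V134: {{t3},{t1,t3},{t2,t3},{t3,t4},{t3,t5},{t3,t6},{t1,t2,t3},{t2,t3,t5},{t3,t4,t5},{t3,t5,t6}} {{t4,t6},{t2,t4,t6}}
  V135: {{t1,t3},{t1,t2,t3}} {{t1,t4},{t1,t4,t5}}
  V145: {{t1,t3},{t1,t2,t3}}
  V234: {{t3,t4},{t3,t4,t5}} {{t3,t6},{t5,t6},{t3,t5,t6}} {{t4,t6},{t2,t4,t6}}
  V235: {{t1,t4},{t1,t4,t5}}
  V245: {{t1,t6}}
  V345: {{t1,t3},{t1,t2,t3}}
  V1234: {{t3,t4},{t3,t4,t5}} {{t3,t6},{t3,t5,t6}} {{t4,t6},{t2,t4,t6}}
  V1235: {{t1,t4},{t1,t4,t5}}
  V1345: {{t1,t3},{t1,t2,t3}}
C dims 5,19,17,5; δ0: rk 4, SNF 1^4; δ1: rk 12, SNF 1^12; δ2: rk 5, SNF 1^5
degree 0: 5−4−0 = 1 → Ȟ^0 ≅ Z
degree 1: 19−12−4 = 3 → Ȟ^1 ≅ Z^3
degree 2: 17−5−12 = 0 → Ȟ^2 ≅ 0


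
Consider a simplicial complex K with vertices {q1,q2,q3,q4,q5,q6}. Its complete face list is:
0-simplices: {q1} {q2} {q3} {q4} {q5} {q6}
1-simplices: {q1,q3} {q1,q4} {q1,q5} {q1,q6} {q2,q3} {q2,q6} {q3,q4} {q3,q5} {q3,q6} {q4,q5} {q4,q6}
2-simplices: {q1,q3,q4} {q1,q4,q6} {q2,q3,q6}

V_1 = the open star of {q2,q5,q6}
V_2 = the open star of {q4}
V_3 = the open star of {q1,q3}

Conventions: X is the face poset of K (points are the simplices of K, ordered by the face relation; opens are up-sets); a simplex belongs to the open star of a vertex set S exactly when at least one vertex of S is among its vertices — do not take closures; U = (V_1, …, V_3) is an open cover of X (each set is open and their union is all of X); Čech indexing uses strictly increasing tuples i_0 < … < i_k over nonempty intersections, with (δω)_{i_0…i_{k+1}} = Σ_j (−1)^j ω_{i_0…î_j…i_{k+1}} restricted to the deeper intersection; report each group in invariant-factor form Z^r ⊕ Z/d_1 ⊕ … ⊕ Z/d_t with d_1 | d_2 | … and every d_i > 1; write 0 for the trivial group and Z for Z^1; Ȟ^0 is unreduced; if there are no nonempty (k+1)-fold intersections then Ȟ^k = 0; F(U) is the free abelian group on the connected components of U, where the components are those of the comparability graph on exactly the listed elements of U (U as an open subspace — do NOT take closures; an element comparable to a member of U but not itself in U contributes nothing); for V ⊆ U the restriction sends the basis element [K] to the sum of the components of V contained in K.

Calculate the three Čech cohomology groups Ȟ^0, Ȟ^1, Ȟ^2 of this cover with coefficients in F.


Ȟ^0(U;F) ≅ Z, Ȟ^1(U;F) ≅ Z^3 and Ȟ^2(U;F) ≅ 0

nerve simplices:
  V1={{q2},{q5},{q6},{q1,q5},{q1,q6},{q2,q3},{q2,q6},{q3,q5},{q3,q6},{q4,q5},{q4,q6},{q1,q4,q6},{q2,q3,q6}} V2={{q4},{q1,q4},{q3,q4},{q4,q5},{q4,q6},{q1,q3,q4},{q1,q4,q6}} V3={{q1},{q3},{q1,q3},{q1,q4},{q1,q5},{q1,q6},{q2,q3},{q3,q4},{q3,q5},{q3,q6},{q1,q3,q4},{q1,q4,q6},{q2,q3,q6}}
  V12={{q4,q5},{q4,q6},{q1,q4,q6}} V13={{q1,q5},{q1,q6},{q2,q3},{q3,q5},{q3,q6},{q1,q4,q6},{q2,q3,q6}} V23={{q1,q4},{q3,q4},{q1,q3,q4},{q1,q4,q6}}
  V123={{q1,q4,q6}}
components per intersection:
  V1: {{q2},{q6},{q1,q6},{q2,q3},{q2,q6},{q3,q6},{q4,q6},{q1,q4,q6},{q2,q3,q6}} {{q5},{q1,q5},{q3,q5},{q4,q5}}
  V2: {{q4},{q1,q4},{q3,q4},{q4,q5},{q4,q6},{q1,q3,q4},{q1,q4,q6}}
  V3: {{q1},{q3},{q1,q3},{q1,q4},{q1,q5},{q1,q6},{q2,q3},{q3,q4},{q3,q5},{q3,q6},{q1,q3,q4},{q1,q4,q6},{q2,q3,q6}}
  V12: {{q4,q5}} {{q4,q6},{q1,q4,q6}}
  V13: {{q1,q5}} {{q1,q6},{q1,q4,q6}} {{q2,q3},{q3,q6},{q2,q3,q6}} {{q3,q5}}
  V23: {{q1,q4},{q3,q4},{q1,q3,q4},{q1,q4,q6}}
  V123: {{q1,q4,q6}}
C dims 4,7,1; δ0: rk 3, SNF 1^3; δ1: rk 1, SNF 1^1
degree 0: 4−3−0 = 1 → Ȟ^0 ≅ Z
degree 1: 7−1−3 = 3 → Ȟ^1 ≅ Z^3
degree 2: 1−0−1 = 0 → Ȟ^2 ≅ 0


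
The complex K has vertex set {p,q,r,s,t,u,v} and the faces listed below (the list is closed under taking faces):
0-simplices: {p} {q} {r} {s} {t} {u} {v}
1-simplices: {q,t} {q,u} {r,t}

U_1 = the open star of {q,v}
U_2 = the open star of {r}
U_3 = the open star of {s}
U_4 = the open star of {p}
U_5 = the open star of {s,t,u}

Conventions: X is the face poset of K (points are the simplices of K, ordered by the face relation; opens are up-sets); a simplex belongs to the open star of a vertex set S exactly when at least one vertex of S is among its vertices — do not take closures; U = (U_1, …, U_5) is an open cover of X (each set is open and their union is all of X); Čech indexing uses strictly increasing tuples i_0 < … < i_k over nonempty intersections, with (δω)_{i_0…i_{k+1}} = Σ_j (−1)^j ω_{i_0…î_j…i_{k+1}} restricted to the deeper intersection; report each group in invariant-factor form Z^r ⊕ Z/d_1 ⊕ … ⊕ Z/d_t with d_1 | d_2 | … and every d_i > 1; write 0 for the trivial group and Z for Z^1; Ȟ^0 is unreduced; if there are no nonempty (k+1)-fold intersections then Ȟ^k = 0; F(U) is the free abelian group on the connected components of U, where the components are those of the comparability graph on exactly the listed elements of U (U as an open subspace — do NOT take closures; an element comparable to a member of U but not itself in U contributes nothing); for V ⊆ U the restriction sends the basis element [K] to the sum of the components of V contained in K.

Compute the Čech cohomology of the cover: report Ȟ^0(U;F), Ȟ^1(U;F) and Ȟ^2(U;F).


nerve of the cover:
  U1={{q},{v},{q,t},{q,u}} U2={{r},{r,t}} U3={{s}} U4={{p}} U5={{s},{t},{u},{q,t},{q,u},{r,t}}
  U15={{q,t},{q,u}} U25={{r,t}} U35={{s}}
components per intersection:
  U1: {{q},{q,t},{q,u}} {{v}}
  U2: {{r},{r,t}}
  U3: {{s}}
  U4: {{p}}
  U5: {{s}} {{t},{q,t},{r,t}} {{u},{q,u}}
  U15: {{q,t}} {{q,u}}
  U25: {{r,t}}
  U35: {{s}}
C dims 8,4; δ0: rk 4, SNF 1^4
Ȟ^0 = (8 − 4) − 0 = 4, so Ȟ^0 ≅ Z^4
Ȟ^1 = (4 − 0) − 4 = 0, so Ȟ^1 ≅ 0
Ȟ^2 = (0 − 0) − 0 = 0, so Ȟ^2 ≅ 0

Ȟ^0(U;F) ≅ Z^4,  Ȟ^1(U;F) ≅ 0,  Ȟ^2(U;F) ≅ 0


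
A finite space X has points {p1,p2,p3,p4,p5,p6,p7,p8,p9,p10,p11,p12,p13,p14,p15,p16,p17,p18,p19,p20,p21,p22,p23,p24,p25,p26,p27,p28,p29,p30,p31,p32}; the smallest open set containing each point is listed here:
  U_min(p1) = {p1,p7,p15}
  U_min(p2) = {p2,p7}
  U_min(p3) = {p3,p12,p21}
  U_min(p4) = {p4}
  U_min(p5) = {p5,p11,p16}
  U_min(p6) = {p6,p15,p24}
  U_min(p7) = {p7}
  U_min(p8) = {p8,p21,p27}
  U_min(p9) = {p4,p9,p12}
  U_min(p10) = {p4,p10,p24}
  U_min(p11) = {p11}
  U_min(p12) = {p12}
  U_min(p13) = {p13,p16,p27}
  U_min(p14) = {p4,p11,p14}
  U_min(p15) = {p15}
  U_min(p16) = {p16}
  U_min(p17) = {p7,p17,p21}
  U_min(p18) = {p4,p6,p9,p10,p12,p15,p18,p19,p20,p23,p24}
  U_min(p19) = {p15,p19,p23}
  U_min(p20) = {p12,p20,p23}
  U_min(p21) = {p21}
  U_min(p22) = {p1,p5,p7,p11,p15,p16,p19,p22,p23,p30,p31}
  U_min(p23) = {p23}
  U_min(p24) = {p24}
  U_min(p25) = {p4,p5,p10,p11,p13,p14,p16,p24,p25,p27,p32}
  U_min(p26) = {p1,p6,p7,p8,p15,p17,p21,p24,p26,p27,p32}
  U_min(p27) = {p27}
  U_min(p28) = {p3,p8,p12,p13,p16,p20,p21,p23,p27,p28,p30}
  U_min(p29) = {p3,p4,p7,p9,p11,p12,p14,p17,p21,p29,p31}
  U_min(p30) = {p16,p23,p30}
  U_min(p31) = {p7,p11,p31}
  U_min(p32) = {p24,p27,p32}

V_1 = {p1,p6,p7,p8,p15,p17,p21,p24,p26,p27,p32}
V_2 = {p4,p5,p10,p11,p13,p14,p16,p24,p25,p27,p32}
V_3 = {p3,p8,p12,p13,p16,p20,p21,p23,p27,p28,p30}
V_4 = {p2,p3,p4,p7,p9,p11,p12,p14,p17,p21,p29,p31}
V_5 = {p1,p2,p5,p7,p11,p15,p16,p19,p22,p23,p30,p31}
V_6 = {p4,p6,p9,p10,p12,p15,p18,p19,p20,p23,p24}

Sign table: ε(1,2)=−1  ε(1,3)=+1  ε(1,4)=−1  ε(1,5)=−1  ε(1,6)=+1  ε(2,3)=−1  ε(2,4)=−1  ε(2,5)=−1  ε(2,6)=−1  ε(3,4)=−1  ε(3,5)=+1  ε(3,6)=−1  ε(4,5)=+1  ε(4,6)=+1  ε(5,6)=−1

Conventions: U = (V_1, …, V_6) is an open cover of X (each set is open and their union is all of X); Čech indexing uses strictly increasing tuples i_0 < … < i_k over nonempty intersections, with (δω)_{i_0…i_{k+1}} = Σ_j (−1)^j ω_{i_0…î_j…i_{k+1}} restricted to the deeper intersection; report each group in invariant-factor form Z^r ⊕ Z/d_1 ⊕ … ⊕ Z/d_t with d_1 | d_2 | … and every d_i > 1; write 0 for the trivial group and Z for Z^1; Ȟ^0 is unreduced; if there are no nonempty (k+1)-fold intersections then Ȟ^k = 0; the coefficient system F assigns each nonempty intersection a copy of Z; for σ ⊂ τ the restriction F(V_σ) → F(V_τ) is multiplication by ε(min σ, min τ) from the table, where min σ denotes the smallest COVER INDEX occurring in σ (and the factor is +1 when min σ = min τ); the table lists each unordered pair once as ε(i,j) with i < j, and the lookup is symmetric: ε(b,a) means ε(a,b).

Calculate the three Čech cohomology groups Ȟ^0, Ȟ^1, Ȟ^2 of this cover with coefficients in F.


Ȟ^0 = 0, Ȟ^1 = Z/2, Ȟ^2 = Z

nerve of the cover:
  V12={p24,p27,p32} V13={p8,p21,p27} V14={p7,p17,p21} V15={p1,p7,p15} V16={p6,p15,p24} V23={p13,p16,p27} V24={p4,p11,p14} V25={p5,p11,p16} V26={p4,p10,p24} V34={p3,p12,p21} V35={p16,p23,p30} V36={p12,p20,p23} V45={p2,p7,p11,p31} V46={p4,p9,p12} V56={p15,p19,p23}
  V123={p27} V126={p24} V134={p21} V145={p7} V156={p15} V235={p16} V245={p11} V246={p4} V346={p12} V356={p23}
C dims 6,15,10; δ0: rk 6, SNF 1^5·2; δ1: rk 9, SNF 1^9
Ȟ^0 = (6 − 6) − 0 = 0, so Ȟ^0 ≅ 0
Ȟ^1 = (15 − 9) − 6 = 0 plus torsion [2], so Ȟ^1 ≅ Z/2
Ȟ^2 = (10 − 0) − 9 = 1, so Ȟ^2 ≅ Z


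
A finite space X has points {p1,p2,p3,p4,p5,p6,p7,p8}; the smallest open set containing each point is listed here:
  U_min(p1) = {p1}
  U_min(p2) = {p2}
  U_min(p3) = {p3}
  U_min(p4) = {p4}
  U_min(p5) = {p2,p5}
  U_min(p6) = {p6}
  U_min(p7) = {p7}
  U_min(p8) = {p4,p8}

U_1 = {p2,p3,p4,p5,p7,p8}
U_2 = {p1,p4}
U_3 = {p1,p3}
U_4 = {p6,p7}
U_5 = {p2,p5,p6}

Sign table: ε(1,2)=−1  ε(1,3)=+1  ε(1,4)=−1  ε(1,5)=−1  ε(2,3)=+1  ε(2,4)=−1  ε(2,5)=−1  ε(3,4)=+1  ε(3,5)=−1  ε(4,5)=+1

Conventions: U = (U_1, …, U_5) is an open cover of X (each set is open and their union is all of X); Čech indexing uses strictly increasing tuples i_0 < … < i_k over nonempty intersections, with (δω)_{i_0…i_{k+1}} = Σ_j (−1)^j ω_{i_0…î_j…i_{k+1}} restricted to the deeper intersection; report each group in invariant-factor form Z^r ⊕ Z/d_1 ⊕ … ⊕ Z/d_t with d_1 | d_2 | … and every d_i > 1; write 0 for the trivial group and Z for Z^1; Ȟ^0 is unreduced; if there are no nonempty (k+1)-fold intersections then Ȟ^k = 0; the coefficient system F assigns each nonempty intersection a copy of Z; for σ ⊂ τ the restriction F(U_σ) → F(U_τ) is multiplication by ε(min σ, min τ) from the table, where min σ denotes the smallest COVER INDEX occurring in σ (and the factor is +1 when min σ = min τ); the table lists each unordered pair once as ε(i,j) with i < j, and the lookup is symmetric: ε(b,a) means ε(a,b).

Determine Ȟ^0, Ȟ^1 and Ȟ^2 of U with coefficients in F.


Ȟ^0 = 0,  Ȟ^1 = Z ⊕ Z/2,  Ȟ^2 = 0

nonempty intersections:
  U12={p4} U13={p3} U14={p7} U15={p2,p5} U23={p1} U45={p6}
C dims 5,6; δ0: rk 5, SNF 1^4·2
Ȟ^0: (5−5)−0=0 ⇒ 0
Ȟ^1: (6−0)−5=1 plus torsion [2] ⇒ Z ⊕ Z/2
Ȟ^2: (0−0)−0=0 ⇒ 0


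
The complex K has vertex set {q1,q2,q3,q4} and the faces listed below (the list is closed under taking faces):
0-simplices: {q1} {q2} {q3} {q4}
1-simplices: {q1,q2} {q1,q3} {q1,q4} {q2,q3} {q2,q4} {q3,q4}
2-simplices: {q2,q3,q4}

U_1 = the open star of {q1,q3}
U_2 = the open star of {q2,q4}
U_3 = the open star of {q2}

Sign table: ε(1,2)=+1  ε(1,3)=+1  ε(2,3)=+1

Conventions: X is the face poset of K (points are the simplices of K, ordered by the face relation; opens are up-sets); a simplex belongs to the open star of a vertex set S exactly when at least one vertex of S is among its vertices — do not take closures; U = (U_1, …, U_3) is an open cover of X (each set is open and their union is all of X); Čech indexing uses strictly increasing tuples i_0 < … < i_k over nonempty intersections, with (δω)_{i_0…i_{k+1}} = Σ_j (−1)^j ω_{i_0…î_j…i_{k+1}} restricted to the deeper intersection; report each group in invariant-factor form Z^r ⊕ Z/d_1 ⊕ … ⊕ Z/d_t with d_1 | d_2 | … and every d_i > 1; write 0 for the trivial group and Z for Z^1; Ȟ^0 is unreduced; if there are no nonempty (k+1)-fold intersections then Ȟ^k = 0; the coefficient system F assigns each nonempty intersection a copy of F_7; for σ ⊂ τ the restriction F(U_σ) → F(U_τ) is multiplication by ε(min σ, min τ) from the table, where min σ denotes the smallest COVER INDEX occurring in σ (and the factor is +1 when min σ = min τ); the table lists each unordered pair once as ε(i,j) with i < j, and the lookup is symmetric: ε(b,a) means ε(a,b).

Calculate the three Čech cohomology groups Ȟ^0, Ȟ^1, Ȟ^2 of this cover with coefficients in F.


Ȟ^0 = Z/7, Ȟ^1 = 0, Ȟ^2 = 0

cover nerve:
  U1={{q1},{q3},{q1,q2},{q1,q3},{q1,q4},{q2,q3},{q3,q4},{q2,q3,q4}} U2={{q2},{q4},{q1,q2},{q1,q4},{q2,q3},{q2,q4},{q3,q4},{q2,q3,q4}} U3={{q2},{q1,q2},{q2,q3},{q2,q4},{q2,q3,q4}}
  U12={{q1,q2},{q1,q4},{q2,q3},{q3,q4},{q2,q3,q4}} U13={{q1,q2},{q2,q3},{q2,q3,q4}} U23={{q2},{q1,q2},{q2,q3},{q2,q4},{q2,q3,q4}}
  U123={{q1,q2},{q2,q3},{q2,q3,q4}}
C dims 3,3,1; δ0: rk_F7 2; δ1: rk_F7 1
Ȟ^0: (3−2)−0=1 ⇒ Z/7
Ȟ^1: (3−1)−2=0 ⇒ 0
Ȟ^2: (1−0)−1=0 ⇒ 0


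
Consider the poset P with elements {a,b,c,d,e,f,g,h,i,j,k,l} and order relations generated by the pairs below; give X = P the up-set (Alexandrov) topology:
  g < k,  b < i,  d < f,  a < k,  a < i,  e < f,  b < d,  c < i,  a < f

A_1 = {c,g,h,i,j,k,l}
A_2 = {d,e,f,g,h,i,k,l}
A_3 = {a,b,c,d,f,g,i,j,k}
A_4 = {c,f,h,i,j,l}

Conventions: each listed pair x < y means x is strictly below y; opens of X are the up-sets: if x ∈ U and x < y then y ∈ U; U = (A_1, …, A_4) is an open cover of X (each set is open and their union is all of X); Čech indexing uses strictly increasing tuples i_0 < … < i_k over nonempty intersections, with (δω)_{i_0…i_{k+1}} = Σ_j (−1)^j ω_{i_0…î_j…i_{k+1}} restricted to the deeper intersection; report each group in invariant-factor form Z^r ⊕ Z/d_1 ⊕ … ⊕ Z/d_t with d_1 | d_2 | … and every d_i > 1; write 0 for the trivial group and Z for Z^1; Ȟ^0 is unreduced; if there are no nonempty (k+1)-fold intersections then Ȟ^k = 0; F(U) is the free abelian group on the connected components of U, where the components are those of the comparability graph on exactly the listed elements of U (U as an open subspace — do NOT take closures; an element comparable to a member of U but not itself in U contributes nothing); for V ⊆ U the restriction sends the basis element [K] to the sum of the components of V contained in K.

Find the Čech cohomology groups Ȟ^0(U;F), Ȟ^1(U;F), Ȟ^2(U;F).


Ȟ^0 = Z^4; Ȟ^1 = 0; Ȟ^2 = 0

nerve of the cover:
  A12={g,h,i,k,l} A13={c,g,i,j,k} A14={c,h,i,j,l} A23={d,f,g,i,k} A24={f,h,i,l} A34={c,f,i,j}
  A123={g,i,k} A124={h,i,l} A134={c,i,j} A234={f,i}
  A1234={i}
components per intersection:
  A1: {c,i} {g,k} {h} {j} {l}
  A2: {d,e,f} {g,k} {h} {i} {l}
  A3: {a,b,c,d,f,g,i,k} {j}
  A4: {c,i} {f} {h} {j} {l}
  A12: {g,k} {h} {i} {l}
  A13: {c,i} {g,k} {j}
  A14: {c,i} {h} {j} {l}
  A23: {d,f} {g,k} {i}
  A24: {f} {h} {i} {l}
  A34: {c,i} {f} {j}
  A123: {g,k} {i}
  A124: {h} {i} {l}
  A134: {c,i} {j}
  A234: {f} {i}
  A1234: {i}
C dims 17,21,9,1; δ0: rk 13, SNF 1^13; δ1: rk 8, SNF 1^8; δ2: rk 1, SNF 1^1
Ȟ^0 = (17 − 13) − 0 = 4, so Ȟ^0 ≅ Z^4
Ȟ^1 = (21 − 8) − 13 = 0, so Ȟ^1 ≅ 0
Ȟ^2 = (9 − 1) − 8 = 0, so Ȟ^2 ≅ 0


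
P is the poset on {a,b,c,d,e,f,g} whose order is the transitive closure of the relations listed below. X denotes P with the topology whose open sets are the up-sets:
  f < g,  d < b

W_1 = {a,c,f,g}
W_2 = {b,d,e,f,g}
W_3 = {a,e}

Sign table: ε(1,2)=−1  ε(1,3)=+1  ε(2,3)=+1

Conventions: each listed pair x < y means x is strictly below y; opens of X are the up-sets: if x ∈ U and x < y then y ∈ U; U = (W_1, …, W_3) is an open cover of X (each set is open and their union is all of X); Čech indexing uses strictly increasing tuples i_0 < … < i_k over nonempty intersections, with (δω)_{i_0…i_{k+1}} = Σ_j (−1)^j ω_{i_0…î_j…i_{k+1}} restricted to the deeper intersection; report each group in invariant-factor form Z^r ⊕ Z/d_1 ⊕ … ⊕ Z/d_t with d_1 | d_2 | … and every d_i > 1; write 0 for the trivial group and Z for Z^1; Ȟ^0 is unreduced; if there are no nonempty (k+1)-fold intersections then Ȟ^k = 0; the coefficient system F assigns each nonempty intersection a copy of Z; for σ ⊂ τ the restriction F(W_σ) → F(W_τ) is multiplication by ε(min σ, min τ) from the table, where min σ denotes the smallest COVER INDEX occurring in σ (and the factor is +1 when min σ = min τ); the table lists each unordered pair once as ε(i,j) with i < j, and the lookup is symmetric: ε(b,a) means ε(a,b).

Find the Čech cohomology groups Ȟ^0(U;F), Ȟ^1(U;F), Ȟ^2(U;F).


Ȟ^0(U;F) ≅ 0; Ȟ^1(U;F) ≅ Z/2; Ȟ^2(U;F) ≅ 0

nerve of the cover:
  W12={f,g} W13={a} W23={e}
C dims 3,3; δ0: rk 3, SNF 1^2·2
Ȟ^0 = (3 − 3) − 0 = 0, so Ȟ^0 ≅ 0
Ȟ^1 = (3 − 0) − 3 = 0 plus torsion [2], so Ȟ^1 ≅ Z/2
Ȟ^2 = (0 − 0) − 0 = 0, so Ȟ^2 ≅ 0


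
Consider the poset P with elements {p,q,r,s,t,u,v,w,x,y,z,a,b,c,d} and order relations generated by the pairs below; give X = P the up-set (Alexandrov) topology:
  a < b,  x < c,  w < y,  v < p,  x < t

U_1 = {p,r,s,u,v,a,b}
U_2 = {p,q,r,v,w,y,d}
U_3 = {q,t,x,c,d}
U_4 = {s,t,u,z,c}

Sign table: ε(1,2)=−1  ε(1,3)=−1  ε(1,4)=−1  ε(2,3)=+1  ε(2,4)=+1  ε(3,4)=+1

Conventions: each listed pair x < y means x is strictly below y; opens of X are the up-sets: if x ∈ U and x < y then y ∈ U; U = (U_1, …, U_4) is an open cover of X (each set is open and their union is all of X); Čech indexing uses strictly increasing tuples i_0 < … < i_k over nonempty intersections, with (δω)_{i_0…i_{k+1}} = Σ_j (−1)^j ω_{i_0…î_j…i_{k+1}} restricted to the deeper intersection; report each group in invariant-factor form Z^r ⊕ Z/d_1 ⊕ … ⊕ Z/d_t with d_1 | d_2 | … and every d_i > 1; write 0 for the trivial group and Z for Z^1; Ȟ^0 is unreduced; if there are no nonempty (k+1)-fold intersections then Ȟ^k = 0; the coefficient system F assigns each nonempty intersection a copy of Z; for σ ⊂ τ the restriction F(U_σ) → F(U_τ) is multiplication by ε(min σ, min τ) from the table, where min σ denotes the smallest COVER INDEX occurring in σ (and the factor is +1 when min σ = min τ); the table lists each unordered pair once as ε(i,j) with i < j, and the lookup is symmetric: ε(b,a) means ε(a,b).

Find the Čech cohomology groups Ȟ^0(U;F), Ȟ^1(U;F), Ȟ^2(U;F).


Ȟ^0(U;F) ≅ Z,  Ȟ^1(U;F) ≅ Z,  Ȟ^2(U;F) ≅ 0

nonempty overlaps:
  U12={p,r,v} U14={s,u} U23={q,d} U34={t,c}
C dims 4,4; δ0: rk 3, SNF 1^3
degree 0: 4−3−0 = 1 → Ȟ^0 ≅ Z
degree 1: 4−0−3 = 1 → Ȟ^1 ≅ Z
degree 2: 0−0−0 = 0 → Ȟ^2 ≅ 0


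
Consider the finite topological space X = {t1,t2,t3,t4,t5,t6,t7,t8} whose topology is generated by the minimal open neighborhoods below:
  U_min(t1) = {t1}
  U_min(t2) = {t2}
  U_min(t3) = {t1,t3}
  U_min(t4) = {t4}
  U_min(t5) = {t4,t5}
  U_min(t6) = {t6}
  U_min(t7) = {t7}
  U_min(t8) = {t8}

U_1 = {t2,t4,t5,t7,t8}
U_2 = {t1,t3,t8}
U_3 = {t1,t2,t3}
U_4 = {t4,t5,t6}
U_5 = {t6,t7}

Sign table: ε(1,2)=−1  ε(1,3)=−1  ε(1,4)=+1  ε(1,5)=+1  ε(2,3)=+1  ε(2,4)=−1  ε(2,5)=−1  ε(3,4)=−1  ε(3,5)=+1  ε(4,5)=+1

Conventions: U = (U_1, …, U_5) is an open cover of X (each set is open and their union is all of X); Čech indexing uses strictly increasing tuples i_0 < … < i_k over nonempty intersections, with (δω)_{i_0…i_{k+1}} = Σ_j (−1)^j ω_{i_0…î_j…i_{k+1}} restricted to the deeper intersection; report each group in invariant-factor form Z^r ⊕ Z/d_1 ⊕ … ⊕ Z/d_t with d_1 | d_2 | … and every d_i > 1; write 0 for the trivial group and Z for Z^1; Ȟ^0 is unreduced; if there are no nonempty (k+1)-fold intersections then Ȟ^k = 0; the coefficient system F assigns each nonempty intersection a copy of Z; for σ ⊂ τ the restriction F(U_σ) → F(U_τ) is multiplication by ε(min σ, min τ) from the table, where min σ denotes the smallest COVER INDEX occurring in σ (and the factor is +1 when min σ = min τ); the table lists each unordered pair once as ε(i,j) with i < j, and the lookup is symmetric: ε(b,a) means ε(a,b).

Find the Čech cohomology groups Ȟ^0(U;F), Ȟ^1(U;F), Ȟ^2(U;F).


intersection data:
  U12={t8} U13={t2} U14={t4,t5} U15={t7} U23={t1,t3} U45={t6}
C dims 5,6; δ0: rk 4, SNF 1^4
Ȟ^0 = (5 − 4) − 0 = 1, so Ȟ^0 ≅ Z
Ȟ^1 = (6 − 0) − 4 = 2, so Ȟ^1 ≅ Z^2
Ȟ^2 = (0 − 0) − 0 = 0, so Ȟ^2 ≅ 0

Ȟ^0 = Z, Ȟ^1 = Z^2, Ȟ^2 = 0


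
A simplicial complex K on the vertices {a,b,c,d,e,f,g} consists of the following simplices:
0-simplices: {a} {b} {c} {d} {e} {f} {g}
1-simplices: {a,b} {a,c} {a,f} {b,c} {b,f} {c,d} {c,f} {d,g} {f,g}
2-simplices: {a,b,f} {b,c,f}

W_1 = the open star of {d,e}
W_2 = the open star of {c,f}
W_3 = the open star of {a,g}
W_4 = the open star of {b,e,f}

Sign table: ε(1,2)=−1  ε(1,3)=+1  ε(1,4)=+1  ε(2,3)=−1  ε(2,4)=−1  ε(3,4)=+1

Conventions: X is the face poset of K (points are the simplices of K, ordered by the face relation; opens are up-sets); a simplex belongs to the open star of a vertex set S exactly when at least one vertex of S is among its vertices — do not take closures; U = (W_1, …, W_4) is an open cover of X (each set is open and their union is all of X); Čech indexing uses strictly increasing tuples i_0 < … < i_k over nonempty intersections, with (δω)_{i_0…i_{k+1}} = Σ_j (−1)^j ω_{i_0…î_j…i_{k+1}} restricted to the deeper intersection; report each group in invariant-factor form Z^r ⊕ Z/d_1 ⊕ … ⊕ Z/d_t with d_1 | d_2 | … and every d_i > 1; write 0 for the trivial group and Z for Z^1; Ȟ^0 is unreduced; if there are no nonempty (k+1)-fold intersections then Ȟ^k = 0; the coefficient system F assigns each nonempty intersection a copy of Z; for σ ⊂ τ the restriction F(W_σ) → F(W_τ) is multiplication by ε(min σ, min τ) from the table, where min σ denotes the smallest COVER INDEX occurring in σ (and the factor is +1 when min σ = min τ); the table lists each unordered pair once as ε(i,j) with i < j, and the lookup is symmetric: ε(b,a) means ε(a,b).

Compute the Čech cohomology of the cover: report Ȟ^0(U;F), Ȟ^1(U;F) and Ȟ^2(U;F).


Ȟ^0 ≅ Z; Ȟ^1 ≅ Z^2; Ȟ^2 ≅ 0

nonempty overlaps:
  W1={{d},{e},{c,d},{d,g}} W2={{c},{f},{a,c},{a,f},{b,c},{b,f},{c,d},{c,f},{f,g},{a,b,f},{b,c,f}} W3={{a},{g},{a,b},{a,c},{a,f},{d,g},{f,g},{a,b,f}} W4={{b},{e},{f},{a,b},{a,f},{b,c},{b,f},{c,f},{f,g},{a,b,f},{b,c,f}}
  W12={{c,d}} W13={{d,g}} W14={{e}} W23={{a,c},{a,f},{f,g},{a,b,f}} W24={{f},{a,f},{b,c},{b,f},{c,f},{f,g},{a,b,f},{b,c,f}} W34={{a,b},{a,f},{f,g},{a,b,f}}
  W234={{a,f},{f,g},{a,b,f}}
C dims 4,6,1; δ0: rk 3, SNF 1^3; δ1: rk 1, SNF 1^1
degree 0: 4−3−0 = 1 → Ȟ^0 ≅ Z
degree 1: 6−1−3 = 2 → Ȟ^1 ≅ Z^2
degree 2: 1−0−1 = 0 → Ȟ^2 ≅ 0


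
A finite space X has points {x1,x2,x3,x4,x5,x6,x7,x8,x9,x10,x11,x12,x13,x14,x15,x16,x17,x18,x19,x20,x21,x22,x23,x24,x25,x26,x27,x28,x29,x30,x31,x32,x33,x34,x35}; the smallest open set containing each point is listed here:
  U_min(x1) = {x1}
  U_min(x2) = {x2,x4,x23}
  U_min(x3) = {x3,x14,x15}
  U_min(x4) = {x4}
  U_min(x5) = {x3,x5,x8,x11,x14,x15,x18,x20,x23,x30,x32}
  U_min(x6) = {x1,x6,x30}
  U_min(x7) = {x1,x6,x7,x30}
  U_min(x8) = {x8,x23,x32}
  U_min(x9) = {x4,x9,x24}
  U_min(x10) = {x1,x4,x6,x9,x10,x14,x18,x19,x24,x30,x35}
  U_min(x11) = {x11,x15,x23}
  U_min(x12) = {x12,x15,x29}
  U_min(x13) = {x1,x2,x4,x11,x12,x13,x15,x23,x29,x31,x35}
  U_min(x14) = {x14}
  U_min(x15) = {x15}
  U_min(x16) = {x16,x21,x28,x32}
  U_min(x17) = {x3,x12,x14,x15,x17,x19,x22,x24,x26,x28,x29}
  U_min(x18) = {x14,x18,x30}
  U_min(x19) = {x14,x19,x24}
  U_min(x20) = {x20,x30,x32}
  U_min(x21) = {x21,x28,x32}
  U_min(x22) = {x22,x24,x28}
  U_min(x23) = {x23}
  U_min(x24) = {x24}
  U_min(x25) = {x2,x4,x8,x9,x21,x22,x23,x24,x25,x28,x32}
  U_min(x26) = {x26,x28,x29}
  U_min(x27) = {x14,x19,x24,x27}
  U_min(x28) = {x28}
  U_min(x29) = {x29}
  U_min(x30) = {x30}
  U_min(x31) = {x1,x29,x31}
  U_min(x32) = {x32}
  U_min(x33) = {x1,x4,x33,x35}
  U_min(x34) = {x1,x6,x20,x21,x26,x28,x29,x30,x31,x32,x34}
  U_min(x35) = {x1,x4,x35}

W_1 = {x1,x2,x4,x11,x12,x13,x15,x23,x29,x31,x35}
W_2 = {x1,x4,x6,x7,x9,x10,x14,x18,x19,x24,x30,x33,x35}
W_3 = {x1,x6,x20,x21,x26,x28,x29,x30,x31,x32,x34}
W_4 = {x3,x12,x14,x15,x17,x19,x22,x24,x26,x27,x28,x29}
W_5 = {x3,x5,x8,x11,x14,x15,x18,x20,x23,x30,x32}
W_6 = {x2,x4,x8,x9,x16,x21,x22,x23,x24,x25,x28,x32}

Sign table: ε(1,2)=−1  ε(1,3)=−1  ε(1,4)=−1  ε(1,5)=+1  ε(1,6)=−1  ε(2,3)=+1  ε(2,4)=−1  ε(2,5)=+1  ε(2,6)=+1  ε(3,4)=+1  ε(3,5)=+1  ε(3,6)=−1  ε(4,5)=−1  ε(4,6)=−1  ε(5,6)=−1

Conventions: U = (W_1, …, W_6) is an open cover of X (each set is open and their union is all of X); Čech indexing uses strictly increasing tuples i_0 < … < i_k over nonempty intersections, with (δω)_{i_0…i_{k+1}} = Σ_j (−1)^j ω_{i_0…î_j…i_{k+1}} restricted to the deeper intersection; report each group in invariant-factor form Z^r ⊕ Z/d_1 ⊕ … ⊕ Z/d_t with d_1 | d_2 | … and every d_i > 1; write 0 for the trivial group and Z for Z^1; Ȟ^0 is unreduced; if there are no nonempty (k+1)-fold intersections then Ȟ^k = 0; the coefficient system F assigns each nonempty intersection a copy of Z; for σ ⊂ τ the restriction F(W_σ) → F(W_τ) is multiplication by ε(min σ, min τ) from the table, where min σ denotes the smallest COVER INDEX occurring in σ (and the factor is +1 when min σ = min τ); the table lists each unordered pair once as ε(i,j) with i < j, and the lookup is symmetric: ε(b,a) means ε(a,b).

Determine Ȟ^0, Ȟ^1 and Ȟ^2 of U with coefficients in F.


Ȟ^0 = 0; Ȟ^1 = Z/2; Ȟ^2 = Z

nonempty intersections:
  W12={x1,x4,x35} W13={x1,x29,x31} W14={x12,x15,x29} W15={x11,x15,x23} W16={x2,x4,x23} W23={x1,x6,x30} W24={x14,x19,x24} W25={x14,x18,x30} W26={x4,x9,x24} W34={x26,x28,x29} W35={x20,x30,x32} W36={x21,x28,x32} W45={x3,x14,x15} W46={x22,x24,x28} W56={x8,x23,x32}
  W123={x1} W126={x4} W134={x29} W145={x15} W156={x23} W235={x30} W245={x14} W246={x24} W346={x28} W356={x32}
C dims 6,15,10; δ0: rk 6, SNF 1^5·2; δ1: rk 9, SNF 1^9
Ȟ^0: (6−6)−0=0 ⇒ 0
Ȟ^1: (15−9)−6=0 plus torsion [2] ⇒ Z/2
Ȟ^2: (10−0)−9=1 ⇒ Z
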